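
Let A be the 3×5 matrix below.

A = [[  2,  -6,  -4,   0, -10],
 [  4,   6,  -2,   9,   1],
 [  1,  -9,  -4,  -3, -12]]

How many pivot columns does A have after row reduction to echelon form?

Row reduce to echelon form.
R2 ← R2 − (2)·R1: [0, 18, 6, 9, 21]
R3 ← R3 − (1/2)·R1: [0, -6, -2, -3, -7]
R3 ← R3 + (1/3)·R2: [0, 0, 0, 0, 0]
Echelon form has 2 nonzero rows, so rank(A) = 2.
Each nonzero row contributes one pivot column: 2 pivot columns.

2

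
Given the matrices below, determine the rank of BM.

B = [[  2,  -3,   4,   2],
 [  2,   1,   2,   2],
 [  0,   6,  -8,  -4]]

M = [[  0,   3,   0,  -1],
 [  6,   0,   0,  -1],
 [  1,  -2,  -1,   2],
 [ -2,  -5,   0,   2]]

3

First compute BM:
[[-18, -12,  -4,  13],
 [  4,  -8,  -2,   5],
 [ 36,  36,   8, -30]]
Now row reduce the product.
R2 ← R2 + (2/9)·R1: [0, -32/3, -26/9, 71/9]
R3 ← R3 + (2)·R1: [0, 12, 0, -4]
R3 ← R3 + (9/8)·R2: [0, 0, -13/4, 39/8]
3 nonzero rows, so rank(BM) = 3.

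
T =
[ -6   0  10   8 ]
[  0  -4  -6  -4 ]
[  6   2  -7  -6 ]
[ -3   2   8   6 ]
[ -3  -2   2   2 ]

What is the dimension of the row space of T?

2

Row reduce to echelon form.
R3 ← R3 + R1: [0, 2, 3, 2]
R4 ← R4 − (1/2)·R1: [0, 2, 3, 2]
R5 ← R5 − (1/2)·R1: [0, -2, -3, -2]
R3 ← R3 + (1/2)·R2: [0, 0, 0, 0]
R4 ← R4 + (1/2)·R2: [0, 0, 0, 0]
R5 ← R5 − (1/2)·R2: [0, 0, 0, 0]
Echelon form has 2 nonzero rows, so rank(T) = 2.
The row space has dimension equal to the rank: 2.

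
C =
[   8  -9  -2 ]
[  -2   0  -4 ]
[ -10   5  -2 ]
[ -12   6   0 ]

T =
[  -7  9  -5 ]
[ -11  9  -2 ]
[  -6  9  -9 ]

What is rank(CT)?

3

First compute CT:
[[ 55, -27,  -4],
 [ 38, -54,  46],
 [ 27, -63,  58],
 [ 18, -54,  48]]
Now row reduce the product.
R2 ← R2 − (38/55)·R1: [0, -1944/55, 2682/55]
R3 ← R3 − (27/55)·R1: [0, -2736/55, 3298/55]
R4 ← R4 − (18/55)·R1: [0, -2484/55, 2712/55]
R3 ← R3 − (38/27)·R2: [0, 0, -26/3]
R4 ← R4 − (23/18)·R2: [0, 0, -13]
R4 ← R4 − (3/2)·R3: [0, 0, 0]
3 nonzero rows, so rank(CT) = 3.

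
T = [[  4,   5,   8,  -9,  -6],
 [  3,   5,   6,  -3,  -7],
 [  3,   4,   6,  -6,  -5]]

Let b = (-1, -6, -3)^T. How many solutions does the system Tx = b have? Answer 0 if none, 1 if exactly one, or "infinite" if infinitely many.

Row reduce the augmented matrix [T | b].
R2 ← R2 − (3/4)·R1: [0, 5/4, 0, 15/4, -5/2, -21/4]
R3 ← R3 − (3/4)·R1: [0, 1/4, 0, 3/4, -1/2, -9/4]
R3 ← R3 − (1/5)·R2: [0, 0, 0, 0, 0, -6/5]
The echelon form has 3 nonzero rows; the last pivot sits in the augmented column, so rank(T) = 2 but rank([T|b]) = 3.
Since the ranks differ, the system is inconsistent.
It has no solutions.

0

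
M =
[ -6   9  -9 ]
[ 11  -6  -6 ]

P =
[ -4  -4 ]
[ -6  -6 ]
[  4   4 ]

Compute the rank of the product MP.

First compute MP:
[[-66, -66],
 [-32, -32]]
Now row reduce the product.
R2 ← R2 − (16/33)·R1: [0, 0]
1 nonzero row, so rank(MP) = 1.

1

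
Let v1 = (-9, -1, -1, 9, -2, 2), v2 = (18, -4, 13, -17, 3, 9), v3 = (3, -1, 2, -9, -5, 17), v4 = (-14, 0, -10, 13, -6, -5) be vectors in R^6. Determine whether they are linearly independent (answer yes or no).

yes

Form the matrix with these vectors as rows and row reduce.
R2 ← R2 + (2)·R1: [0, -6, 11, 1, -1, 13]
R3 ← R3 + (1/3)·R1: [0, -4/3, 5/3, -6, -17/3, 53/3]
R4 ← R4 − (14/9)·R1: [0, 14/9, -76/9, -1, -26/9, -73/9]
R3 ← R3 − (2/9)·R2: [0, 0, -7/9, -56/9, -49/9, 133/9]
R4 ← R4 + (7/27)·R2: [0, 0, -151/27, -20/27, -85/27, -128/27]
R4 ← R4 − (151/21)·R3: [0, 0, 0, 44, 36, -111]
4 nonzero rows, so the 4 vectors span a space of dimension 4.
Since 4 = 4, the vectors are linearly independent.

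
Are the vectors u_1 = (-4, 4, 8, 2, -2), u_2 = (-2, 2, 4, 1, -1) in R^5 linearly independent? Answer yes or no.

no

Form the matrix with these vectors as rows and row reduce.
R2 ← R2 − (1/2)·R1: [0, 0, 0, 0, 0]
1 nonzero row, so the 2 vectors span a space of dimension 1.
Since 1 < 2, the vectors are linearly dependent.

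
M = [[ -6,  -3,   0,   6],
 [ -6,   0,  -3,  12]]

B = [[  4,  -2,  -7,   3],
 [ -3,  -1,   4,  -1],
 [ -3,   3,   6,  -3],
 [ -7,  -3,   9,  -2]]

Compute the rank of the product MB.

2

First compute MB:
[[-57,  -3,  84, -27],
 [-99, -33, 132, -33]]
Now row reduce the product.
R2 ← R2 − (33/19)·R1: [0, -528/19, -264/19, 264/19]
2 nonzero rows, so rank(MB) = 2.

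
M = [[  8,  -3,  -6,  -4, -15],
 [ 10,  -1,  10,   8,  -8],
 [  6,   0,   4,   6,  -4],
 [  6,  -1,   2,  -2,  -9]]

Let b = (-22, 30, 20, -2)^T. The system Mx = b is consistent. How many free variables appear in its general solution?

1

Row reduce the augmented matrix [M | b].
R2 ← R2 − (5/4)·R1: [0, 11/4, 35/2, 13, 43/4, 115/2]
R3 ← R3 − (3/4)·R1: [0, 9/4, 17/2, 9, 29/4, 73/2]
R4 ← R4 − (3/4)·R1: [0, 5/4, 13/2, 1, 9/4, 29/2]
R3 ← R3 − (9/11)·R2: [0, 0, -64/11, -18/11, -17/11, -116/11]
R4 ← R4 − (5/11)·R2: [0, 0, -16/11, -54/11, -29/11, -128/11]
R4 ← R4 − (1/4)·R3: [0, 0, 0, -9/2, -9/4, -9]
The echelon form has 4 nonzero rows, and every pivot lies in the first 5 columns, so rank(M) = rank([M|b]) = 4.
The system is consistent.
Free variables = (unknowns) − (rank) = 5 − 4 = 1.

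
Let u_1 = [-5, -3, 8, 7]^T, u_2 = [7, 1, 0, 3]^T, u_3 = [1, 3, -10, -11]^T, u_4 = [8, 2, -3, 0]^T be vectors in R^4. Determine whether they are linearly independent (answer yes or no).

Form the matrix with these vectors as rows and row reduce.
R2 ← R2 + (7/5)·R1: [0, -16/5, 56/5, 64/5]
R3 ← R3 + (1/5)·R1: [0, 12/5, -42/5, -48/5]
R4 ← R4 + (8/5)·R1: [0, -14/5, 49/5, 56/5]
R3 ← R3 + (3/4)·R2: [0, 0, 0, 0]
R4 ← R4 − (7/8)·R2: [0, 0, 0, 0]
2 nonzero rows, so the 4 vectors span a space of dimension 2.
Since 2 < 4, the vectors are linearly dependent.

no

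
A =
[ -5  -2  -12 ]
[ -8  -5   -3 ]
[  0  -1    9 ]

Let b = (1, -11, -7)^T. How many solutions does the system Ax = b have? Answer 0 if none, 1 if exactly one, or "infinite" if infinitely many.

infinite

Row reduce the augmented matrix [A | b].
R2 ← R2 − (8/5)·R1: [0, -9/5, 81/5, -63/5]
R3 ← R3 − (5/9)·R2: [0, 0, 0, 0]
The echelon form has 2 nonzero rows, and every pivot lies in the first 3 columns, so rank(A) = rank([A|b]) = 2.
The system is consistent.
rank = 2 < 3 unknowns, so there are infinitely many solutions.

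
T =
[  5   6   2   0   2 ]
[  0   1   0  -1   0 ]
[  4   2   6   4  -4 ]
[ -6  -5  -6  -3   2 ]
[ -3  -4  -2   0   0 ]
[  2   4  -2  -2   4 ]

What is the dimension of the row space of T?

Row reduce to echelon form.
R3 ← R3 − (4/5)·R1: [0, -14/5, 22/5, 4, -28/5]
R4 ← R4 + (6/5)·R1: [0, 11/5, -18/5, -3, 22/5]
R5 ← R5 + (3/5)·R1: [0, -2/5, -4/5, 0, 6/5]
R6 ← R6 − (2/5)·R1: [0, 8/5, -14/5, -2, 16/5]
R3 ← R3 + (14/5)·R2: [0, 0, 22/5, 6/5, -28/5]
R4 ← R4 − (11/5)·R2: [0, 0, -18/5, -4/5, 22/5]
R5 ← R5 + (2/5)·R2: [0, 0, -4/5, -2/5, 6/5]
R6 ← R6 − (8/5)·R2: [0, 0, -14/5, -2/5, 16/5]
R4 ← R4 + (9/11)·R3: [0, 0, 0, 2/11, -2/11]
R5 ← R5 + (2/11)·R3: [0, 0, 0, -2/11, 2/11]
R6 ← R6 + (7/11)·R3: [0, 0, 0, 4/11, -4/11]
R5 ← R5 + R4: [0, 0, 0, 0, 0]
R6 ← R6 − (2)·R4: [0, 0, 0, 0, 0]
Echelon form has 4 nonzero rows, so rank(T) = 4.
The row space has dimension equal to the rank: 4.

4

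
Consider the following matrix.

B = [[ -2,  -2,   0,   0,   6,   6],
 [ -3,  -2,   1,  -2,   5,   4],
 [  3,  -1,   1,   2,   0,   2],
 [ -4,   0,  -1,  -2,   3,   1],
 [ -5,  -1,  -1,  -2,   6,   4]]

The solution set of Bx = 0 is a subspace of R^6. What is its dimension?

Row reduce to echelon form.
R2 ← R2 − (3/2)·R1: [0, 1, 1, -2, -4, -5]
R3 ← R3 + (3/2)·R1: [0, -4, 1, 2, 9, 11]
R4 ← R4 − (2)·R1: [0, 4, -1, -2, -9, -11]
R5 ← R5 − (5/2)·R1: [0, 4, -1, -2, -9, -11]
R3 ← R3 + (4)·R2: [0, 0, 5, -6, -7, -9]
R4 ← R4 − (4)·R2: [0, 0, -5, 6, 7, 9]
R5 ← R5 − (4)·R2: [0, 0, -5, 6, 7, 9]
R4 ← R4 + R3: [0, 0, 0, 0, 0, 0]
R5 ← R5 + R3: [0, 0, 0, 0, 0, 0]
3 nonzero rows, so rank(B) = 3.
B has 6 columns; by rank–nullity, nullity = 6 − 3 = 3.

3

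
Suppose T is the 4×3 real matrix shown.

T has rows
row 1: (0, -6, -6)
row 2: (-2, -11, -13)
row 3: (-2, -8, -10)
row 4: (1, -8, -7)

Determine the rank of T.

2

Row reduce to echelon form.
Swap R1 ↔ R2
R3 ← R3 − R1: [0, 3, 3]
R4 ← R4 + (1/2)·R1: [0, -27/2, -27/2]
R3 ← R3 + (1/2)·R2: [0, 0, 0]
R4 ← R4 − (9/4)·R2: [0, 0, 0]
Echelon form has 2 nonzero rows, so rank(T) = 2.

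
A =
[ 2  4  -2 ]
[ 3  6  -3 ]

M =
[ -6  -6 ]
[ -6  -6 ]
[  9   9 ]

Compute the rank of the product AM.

First compute AM:
[[-54, -54],
 [-81, -81]]
Now row reduce the product.
R2 ← R2 − (3/2)·R1: [0, 0]
1 nonzero row, so rank(AM) = 1.

1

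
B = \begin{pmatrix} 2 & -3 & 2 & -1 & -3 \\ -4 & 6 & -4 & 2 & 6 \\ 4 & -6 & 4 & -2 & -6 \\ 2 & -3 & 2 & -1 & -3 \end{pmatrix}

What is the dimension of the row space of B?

1

Row reduce to echelon form.
R2 ← R2 + (2)·R1: [0, 0, 0, 0, 0]
R3 ← R3 − (2)·R1: [0, 0, 0, 0, 0]
R4 ← R4 − R1: [0, 0, 0, 0, 0]
Echelon form has 1 nonzero row, so rank(B) = 1.
The row space has dimension equal to the rank: 1.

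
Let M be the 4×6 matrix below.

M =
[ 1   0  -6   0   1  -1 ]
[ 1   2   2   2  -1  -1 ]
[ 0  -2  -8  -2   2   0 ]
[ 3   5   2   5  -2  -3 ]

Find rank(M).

2

Row reduce to echelon form.
R2 ← R2 − R1: [0, 2, 8, 2, -2, 0]
R4 ← R4 − (3)·R1: [0, 5, 20, 5, -5, 0]
R3 ← R3 + R2: [0, 0, 0, 0, 0, 0]
R4 ← R4 − (5/2)·R2: [0, 0, 0, 0, 0, 0]
Echelon form has 2 nonzero rows, so rank(M) = 2.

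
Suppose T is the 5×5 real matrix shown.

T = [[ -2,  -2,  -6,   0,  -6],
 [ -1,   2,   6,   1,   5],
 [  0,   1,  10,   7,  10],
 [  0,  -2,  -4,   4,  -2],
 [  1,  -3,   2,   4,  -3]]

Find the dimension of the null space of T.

Row reduce to echelon form.
R2 ← R2 − (1/2)·R1: [0, 3, 9, 1, 8]
R5 ← R5 + (1/2)·R1: [0, -4, -1, 4, -6]
R3 ← R3 − (1/3)·R2: [0, 0, 7, 20/3, 22/3]
R4 ← R4 + (2/3)·R2: [0, 0, 2, 14/3, 10/3]
R5 ← R5 + (4/3)·R2: [0, 0, 11, 16/3, 14/3]
R4 ← R4 − (2/7)·R3: [0, 0, 0, 58/21, 26/21]
R5 ← R5 − (11/7)·R3: [0, 0, 0, -36/7, -48/7]
R5 ← R5 + (54/29)·R4: [0, 0, 0, 0, -132/29]
5 nonzero rows, so rank(T) = 5.
T has 5 columns; by rank–nullity, nullity = 5 − 5 = 0.

0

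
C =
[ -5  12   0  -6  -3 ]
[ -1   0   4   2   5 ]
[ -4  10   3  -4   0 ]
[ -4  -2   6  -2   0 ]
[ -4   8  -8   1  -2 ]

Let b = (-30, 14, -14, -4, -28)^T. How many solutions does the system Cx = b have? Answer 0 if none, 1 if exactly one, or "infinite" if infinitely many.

Row reduce the augmented matrix [C | b].
R2 ← R2 − (1/5)·R1: [0, -12/5, 4, 16/5, 28/5, 20]
R3 ← R3 − (4/5)·R1: [0, 2/5, 3, 4/5, 12/5, 10]
R4 ← R4 − (4/5)·R1: [0, -58/5, 6, 14/5, 12/5, 20]
R5 ← R5 − (4/5)·R1: [0, -8/5, -8, 29/5, 2/5, -4]
R3 ← R3 + (1/6)·R2: [0, 0, 11/3, 4/3, 10/3, 40/3]
R4 ← R4 − (29/6)·R2: [0, 0, -40/3, -38/3, -74/3, -230/3]
R5 ← R5 − (2/3)·R2: [0, 0, -32/3, 11/3, -10/3, -52/3]
R4 ← R4 + (40/11)·R3: [0, 0, 0, -86/11, -138/11, -310/11]
R5 ← R5 + (32/11)·R3: [0, 0, 0, 83/11, 70/11, 236/11]
R5 ← R5 + (83/86)·R4: [0, 0, 0, 0, -247/43, -247/43]
The echelon form has 5 nonzero rows, and every pivot lies in the first 5 columns, so rank(C) = rank([C|b]) = 5.
The system is consistent.
rank = 5 = number of unknowns, so the solution is unique.

1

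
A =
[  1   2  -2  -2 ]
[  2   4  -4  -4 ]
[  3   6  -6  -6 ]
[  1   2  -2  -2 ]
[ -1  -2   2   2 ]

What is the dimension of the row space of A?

1

Row reduce to echelon form.
R2 ← R2 − (2)·R1: [0, 0, 0, 0]
R3 ← R3 − (3)·R1: [0, 0, 0, 0]
R4 ← R4 − R1: [0, 0, 0, 0]
R5 ← R5 + R1: [0, 0, 0, 0]
Echelon form has 1 nonzero row, so rank(A) = 1.
The row space has dimension equal to the rank: 1.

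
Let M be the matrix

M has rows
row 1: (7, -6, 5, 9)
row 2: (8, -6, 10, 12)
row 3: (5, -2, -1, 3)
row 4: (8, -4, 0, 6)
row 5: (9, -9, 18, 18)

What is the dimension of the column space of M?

3

Row reduce to echelon form.
R2 ← R2 − (8/7)·R1: [0, 6/7, 30/7, 12/7]
R3 ← R3 − (5/7)·R1: [0, 16/7, -32/7, -24/7]
R4 ← R4 − (8/7)·R1: [0, 20/7, -40/7, -30/7]
R5 ← R5 − (9/7)·R1: [0, -9/7, 81/7, 45/7]
R3 ← R3 − (8/3)·R2: [0, 0, -16, -8]
R4 ← R4 − (10/3)·R2: [0, 0, -20, -10]
R5 ← R5 + (3/2)·R2: [0, 0, 18, 9]
R4 ← R4 − (5/4)·R3: [0, 0, 0, 0]
R5 ← R5 + (9/8)·R3: [0, 0, 0, 0]
Echelon form has 3 nonzero rows, so rank(M) = 3.
The column space has dimension equal to the rank: 3.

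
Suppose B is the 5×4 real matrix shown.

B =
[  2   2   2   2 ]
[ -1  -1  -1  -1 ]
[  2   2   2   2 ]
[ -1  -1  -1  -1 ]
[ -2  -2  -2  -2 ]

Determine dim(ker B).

Row reduce to echelon form.
R2 ← R2 + (1/2)·R1: [0, 0, 0, 0]
R3 ← R3 − R1: [0, 0, 0, 0]
R4 ← R4 + (1/2)·R1: [0, 0, 0, 0]
R5 ← R5 + R1: [0, 0, 0, 0]
1 nonzero row, so rank(B) = 1.
B has 4 columns; by rank–nullity, nullity = 4 − 1 = 3.

3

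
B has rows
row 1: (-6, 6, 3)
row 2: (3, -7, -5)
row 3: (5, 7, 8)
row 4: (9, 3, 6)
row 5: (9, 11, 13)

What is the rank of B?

2

Row reduce to echelon form.
R2 ← R2 + (1/2)·R1: [0, -4, -7/2]
R3 ← R3 + (5/6)·R1: [0, 12, 21/2]
R4 ← R4 + (3/2)·R1: [0, 12, 21/2]
R5 ← R5 + (3/2)·R1: [0, 20, 35/2]
R3 ← R3 + (3)·R2: [0, 0, 0]
R4 ← R4 + (3)·R2: [0, 0, 0]
R5 ← R5 + (5)·R2: [0, 0, 0]
Echelon form has 2 nonzero rows, so rank(B) = 2.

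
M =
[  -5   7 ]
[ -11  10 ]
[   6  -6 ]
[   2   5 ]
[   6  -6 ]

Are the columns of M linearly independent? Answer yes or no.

yes

Row reduce M to echelon form.
R2 ← R2 − (11/5)·R1: [0, -27/5]
R3 ← R3 + (6/5)·R1: [0, 12/5]
R4 ← R4 + (2/5)·R1: [0, 39/5]
R5 ← R5 + (6/5)·R1: [0, 12/5]
R3 ← R3 + (4/9)·R2: [0, 0]
R4 ← R4 + (13/9)·R2: [0, 0]
R5 ← R5 + (4/9)·R2: [0, 0]
2 pivots among 2 columns.
Every column is a pivot column, so the columns are linearly independent.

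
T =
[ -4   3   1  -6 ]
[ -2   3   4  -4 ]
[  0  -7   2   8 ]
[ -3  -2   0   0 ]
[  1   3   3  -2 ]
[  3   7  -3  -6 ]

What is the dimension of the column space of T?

Row reduce to echelon form.
R2 ← R2 − (1/2)·R1: [0, 3/2, 7/2, -1]
R4 ← R4 − (3/4)·R1: [0, -17/4, -3/4, 9/2]
R5 ← R5 + (1/4)·R1: [0, 15/4, 13/4, -7/2]
R6 ← R6 + (3/4)·R1: [0, 37/4, -9/4, -21/2]
R3 ← R3 + (14/3)·R2: [0, 0, 55/3, 10/3]
R4 ← R4 + (17/6)·R2: [0, 0, 55/6, 5/3]
R5 ← R5 − (5/2)·R2: [0, 0, -11/2, -1]
R6 ← R6 − (37/6)·R2: [0, 0, -143/6, -13/3]
R4 ← R4 − (1/2)·R3: [0, 0, 0, 0]
R5 ← R5 + (3/10)·R3: [0, 0, 0, 0]
R6 ← R6 + (13/10)·R3: [0, 0, 0, 0]
Echelon form has 3 nonzero rows, so rank(T) = 3.
The column space has dimension equal to the rank: 3.

3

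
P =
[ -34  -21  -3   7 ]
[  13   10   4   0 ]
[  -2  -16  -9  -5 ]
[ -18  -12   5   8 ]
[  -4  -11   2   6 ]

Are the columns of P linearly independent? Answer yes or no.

yes

Row reduce P to echelon form.
R2 ← R2 + (13/34)·R1: [0, 67/34, 97/34, 91/34]
R3 ← R3 − (1/17)·R1: [0, -251/17, -150/17, -92/17]
R4 ← R4 − (9/17)·R1: [0, -15/17, 112/17, 73/17]
R5 ← R5 − (2/17)·R1: [0, -145/17, 40/17, 88/17]
R3 ← R3 + (502/67)·R2: [0, 0, 841/67, 981/67]
R4 ← R4 + (30/67)·R2: [0, 0, 527/67, 368/67]
R5 ← R5 + (290/67)·R2: [0, 0, 985/67, 1123/67]
R4 ← R4 − (527/841)·R3: [0, 0, 0, -3097/841]
R5 ← R5 − (985/841)·R3: [0, 0, 0, -326/841]
R5 ← R5 − (2/19)·R4: [0, 0, 0, 0]
4 pivots among 4 columns.
Every column is a pivot column, so the columns are linearly independent.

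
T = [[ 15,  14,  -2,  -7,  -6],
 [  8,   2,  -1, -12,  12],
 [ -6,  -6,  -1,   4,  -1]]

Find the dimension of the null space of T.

2

Row reduce to echelon form.
R2 ← R2 − (8/15)·R1: [0, -82/15, 1/15, -124/15, 76/5]
R3 ← R3 + (2/5)·R1: [0, -2/5, -9/5, 6/5, -17/5]
R3 ← R3 − (3/41)·R2: [0, 0, -74/41, 74/41, -185/41]
3 nonzero rows, so rank(T) = 3.
T has 5 columns; by rank–nullity, nullity = 5 − 3 = 2.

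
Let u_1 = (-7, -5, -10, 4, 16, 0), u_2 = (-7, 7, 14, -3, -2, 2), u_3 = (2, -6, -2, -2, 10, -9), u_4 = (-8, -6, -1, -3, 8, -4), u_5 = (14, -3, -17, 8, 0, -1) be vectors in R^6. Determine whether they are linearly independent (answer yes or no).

Form the matrix with these vectors as rows and row reduce.
R2 ← R2 − R1: [0, 12, 24, -7, -18, 2]
R3 ← R3 + (2/7)·R1: [0, -52/7, -34/7, -6/7, 102/7, -9]
R4 ← R4 − (8/7)·R1: [0, -2/7, 73/7, -53/7, -72/7, -4]
R5 ← R5 + (2)·R1: [0, -13, -37, 16, 32, -1]
R3 ← R3 + (13/21)·R2: [0, 0, 10, -109/21, 24/7, -163/21]
R4 ← R4 + (1/42)·R2: [0, 0, 11, -325/42, -75/7, -83/21]
R5 ← R5 + (13/12)·R2: [0, 0, -11, 101/12, 25/2, 7/6]
R4 ← R4 − (11/10)·R3: [0, 0, 0, -71/35, -507/35, 321/70]
R5 ← R5 + (11/10)·R3: [0, 0, 0, 379/140, 1139/70, -258/35]
R5 ← R5 + (379/284)·R4: [0, 0, 0, 0, -869/284, -711/568]
5 nonzero rows, so the 5 vectors span a space of dimension 5.
Since 5 = 5, the vectors are linearly independent.

yes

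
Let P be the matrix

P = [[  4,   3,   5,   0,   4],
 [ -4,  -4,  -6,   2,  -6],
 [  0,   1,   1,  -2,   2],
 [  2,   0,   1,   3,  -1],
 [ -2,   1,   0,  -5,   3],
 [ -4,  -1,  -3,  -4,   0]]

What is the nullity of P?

Row reduce to echelon form.
R2 ← R2 + R1: [0, -1, -1, 2, -2]
R4 ← R4 − (1/2)·R1: [0, -3/2, -3/2, 3, -3]
R5 ← R5 + (1/2)·R1: [0, 5/2, 5/2, -5, 5]
R6 ← R6 + R1: [0, 2, 2, -4, 4]
R3 ← R3 + R2: [0, 0, 0, 0, 0]
R4 ← R4 − (3/2)·R2: [0, 0, 0, 0, 0]
R5 ← R5 + (5/2)·R2: [0, 0, 0, 0, 0]
R6 ← R6 + (2)·R2: [0, 0, 0, 0, 0]
2 nonzero rows, so rank(P) = 2.
P has 5 columns; by rank–nullity, nullity = 5 − 2 = 3.

3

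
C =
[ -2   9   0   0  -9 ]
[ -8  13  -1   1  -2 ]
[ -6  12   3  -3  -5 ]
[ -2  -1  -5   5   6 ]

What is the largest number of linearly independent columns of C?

3

Row reduce to echelon form.
R2 ← R2 − (4)·R1: [0, -23, -1, 1, 34]
R3 ← R3 − (3)·R1: [0, -15, 3, -3, 22]
R4 ← R4 − R1: [0, -10, -5, 5, 15]
R3 ← R3 − (15/23)·R2: [0, 0, 84/23, -84/23, -4/23]
R4 ← R4 − (10/23)·R2: [0, 0, -105/23, 105/23, 5/23]
R4 ← R4 + (5/4)·R3: [0, 0, 0, 0, 0]
Echelon form has 3 nonzero rows, so rank(C) = 3.
The rank gives the maximum number of linearly independent columns: 3.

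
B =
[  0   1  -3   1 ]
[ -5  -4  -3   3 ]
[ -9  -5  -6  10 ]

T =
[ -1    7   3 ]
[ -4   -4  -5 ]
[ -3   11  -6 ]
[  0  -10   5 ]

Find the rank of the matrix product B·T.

3

First compute BT:
[[  5, -47,  18],
 [ 30, -82,  38],
 [ 47, -209,  84]]
Now row reduce the product.
R2 ← R2 − (6)·R1: [0, 200, -70]
R3 ← R3 − (47/5)·R1: [0, 1164/5, -426/5]
R3 ← R3 − (291/250)·R2: [0, 0, -93/25]
3 nonzero rows, so rank(BT) = 3.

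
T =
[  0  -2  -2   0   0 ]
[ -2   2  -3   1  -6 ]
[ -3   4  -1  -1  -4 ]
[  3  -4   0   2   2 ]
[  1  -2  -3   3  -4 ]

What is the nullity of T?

2

Row reduce to echelon form.
Swap R1 ↔ R2
R3 ← R3 − (3/2)·R1: [0, 1, 7/2, -5/2, 5]
R4 ← R4 + (3/2)·R1: [0, -1, -9/2, 7/2, -7]
R5 ← R5 + (1/2)·R1: [0, -1, -9/2, 7/2, -7]
R3 ← R3 + (1/2)·R2: [0, 0, 5/2, -5/2, 5]
R4 ← R4 − (1/2)·R2: [0, 0, -7/2, 7/2, -7]
R5 ← R5 − (1/2)·R2: [0, 0, -7/2, 7/2, -7]
R4 ← R4 + (7/5)·R3: [0, 0, 0, 0, 0]
R5 ← R5 + (7/5)·R3: [0, 0, 0, 0, 0]
3 nonzero rows, so rank(T) = 3.
T has 5 columns; by rank–nullity, nullity = 5 − 3 = 2.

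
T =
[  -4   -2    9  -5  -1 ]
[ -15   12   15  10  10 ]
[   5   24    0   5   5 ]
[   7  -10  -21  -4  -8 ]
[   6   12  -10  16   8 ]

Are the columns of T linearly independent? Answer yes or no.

no

Row reduce T to echelon form.
R2 ← R2 − (15/4)·R1: [0, 39/2, -75/4, 115/4, 55/4]
R3 ← R3 + (5/4)·R1: [0, 43/2, 45/4, -5/4, 15/4]
R4 ← R4 + (7/4)·R1: [0, -27/2, -21/4, -51/4, -39/4]
R5 ← R5 + (3/2)·R1: [0, 9, 7/2, 17/2, 13/2]
R3 ← R3 − (43/39)·R2: [0, 0, 415/13, -1285/39, -445/39]
R4 ← R4 + (9/13)·R2: [0, 0, -237/13, 93/13, -3/13]
R5 ← R5 − (6/13)·R2: [0, 0, 158/13, -62/13, 2/13]
R4 ← R4 + (237/415)·R3: [0, 0, 0, -968/83, -560/83]
R5 ← R5 − (158/415)·R3: [0, 0, 0, 1936/249, 1120/249]
R5 ← R5 + (2/3)·R4: [0, 0, 0, 0, 0]
4 pivots among 5 columns.
Only 4 < 5 pivot columns, so the columns are linearly dependent.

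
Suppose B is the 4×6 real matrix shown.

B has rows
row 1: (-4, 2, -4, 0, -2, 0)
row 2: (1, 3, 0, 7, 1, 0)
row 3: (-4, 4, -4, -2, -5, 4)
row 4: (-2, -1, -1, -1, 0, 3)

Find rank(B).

Row reduce to echelon form.
R2 ← R2 + (1/4)·R1: [0, 7/2, -1, 7, 1/2, 0]
R3 ← R3 − R1: [0, 2, 0, -2, -3, 4]
R4 ← R4 − (1/2)·R1: [0, -2, 1, -1, 1, 3]
R3 ← R3 − (4/7)·R2: [0, 0, 4/7, -6, -23/7, 4]
R4 ← R4 + (4/7)·R2: [0, 0, 3/7, 3, 9/7, 3]
R4 ← R4 − (3/4)·R3: [0, 0, 0, 15/2, 15/4, 0]
Echelon form has 4 nonzero rows, so rank(B) = 4.

4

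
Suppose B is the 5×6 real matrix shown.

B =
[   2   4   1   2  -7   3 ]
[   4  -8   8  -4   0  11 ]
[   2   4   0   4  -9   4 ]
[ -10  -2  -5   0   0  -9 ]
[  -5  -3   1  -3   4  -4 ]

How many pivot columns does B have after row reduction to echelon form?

Row reduce to echelon form.
R2 ← R2 − (2)·R1: [0, -16, 6, -8, 14, 5]
R3 ← R3 − R1: [0, 0, -1, 2, -2, 1]
R4 ← R4 + (5)·R1: [0, 18, 0, 10, -35, 6]
R5 ← R5 + (5/2)·R1: [0, 7, 7/2, 2, -27/2, 7/2]
R4 ← R4 + (9/8)·R2: [0, 0, 27/4, 1, -77/4, 93/8]
R5 ← R5 + (7/16)·R2: [0, 0, 49/8, -3/2, -59/8, 91/16]
R4 ← R4 + (27/4)·R3: [0, 0, 0, 29/2, -131/4, 147/8]
R5 ← R5 + (49/8)·R3: [0, 0, 0, 43/4, -157/8, 189/16]
R5 ← R5 − (43/58)·R4: [0, 0, 0, 0, 135/29, -105/58]
Echelon form has 5 nonzero rows, so rank(B) = 5.
Each nonzero row contributes one pivot column: 5 pivot columns.

5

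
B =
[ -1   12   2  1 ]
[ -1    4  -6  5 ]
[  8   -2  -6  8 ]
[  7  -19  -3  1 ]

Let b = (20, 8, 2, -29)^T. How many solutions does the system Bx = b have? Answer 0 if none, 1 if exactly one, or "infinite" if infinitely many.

infinite

Row reduce the augmented matrix [B | b].
R2 ← R2 − R1: [0, -8, -8, 4, -12]
R3 ← R3 + (8)·R1: [0, 94, 10, 16, 162]
R4 ← R4 + (7)·R1: [0, 65, 11, 8, 111]
R3 ← R3 + (47/4)·R2: [0, 0, -84, 63, 21]
R4 ← R4 + (65/8)·R2: [0, 0, -54, 81/2, 27/2]
R4 ← R4 − (9/14)·R3: [0, 0, 0, 0, 0]
The echelon form has 3 nonzero rows, and every pivot lies in the first 4 columns, so rank(B) = rank([B|b]) = 3.
The system is consistent.
rank = 3 < 4 unknowns, so there are infinitely many solutions.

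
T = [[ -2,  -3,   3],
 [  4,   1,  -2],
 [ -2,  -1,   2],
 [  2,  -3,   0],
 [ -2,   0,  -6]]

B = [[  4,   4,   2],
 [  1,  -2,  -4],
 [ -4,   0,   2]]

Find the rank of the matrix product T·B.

First compute TB:
[[-23,  -2,  14],
 [ 25,  14,   0],
 [-17,  -6,   4],
 [  5,  14,  16],
 [ 16,  -8, -16]]
Now row reduce the product.
R2 ← R2 + (25/23)·R1: [0, 272/23, 350/23]
R3 ← R3 − (17/23)·R1: [0, -104/23, -146/23]
R4 ← R4 + (5/23)·R1: [0, 312/23, 438/23]
R5 ← R5 + (16/23)·R1: [0, -216/23, -144/23]
R3 ← R3 + (13/34)·R2: [0, 0, -9/17]
R4 ← R4 − (39/34)·R2: [0, 0, 27/17]
R5 ← R5 + (27/34)·R2: [0, 0, 99/17]
R4 ← R4 + (3)·R3: [0, 0, 0]
R5 ← R5 + (11)·R3: [0, 0, 0]
3 nonzero rows, so rank(TB) = 3.

3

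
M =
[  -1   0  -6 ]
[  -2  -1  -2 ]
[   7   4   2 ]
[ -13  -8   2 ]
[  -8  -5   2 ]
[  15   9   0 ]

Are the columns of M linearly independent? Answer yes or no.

no

Row reduce M to echelon form.
R2 ← R2 − (2)·R1: [0, -1, 10]
R3 ← R3 + (7)·R1: [0, 4, -40]
R4 ← R4 − (13)·R1: [0, -8, 80]
R5 ← R5 − (8)·R1: [0, -5, 50]
R6 ← R6 + (15)·R1: [0, 9, -90]
R3 ← R3 + (4)·R2: [0, 0, 0]
R4 ← R4 − (8)·R2: [0, 0, 0]
R5 ← R5 − (5)·R2: [0, 0, 0]
R6 ← R6 + (9)·R2: [0, 0, 0]
2 pivots among 3 columns.
Only 2 < 3 pivot columns, so the columns are linearly dependent.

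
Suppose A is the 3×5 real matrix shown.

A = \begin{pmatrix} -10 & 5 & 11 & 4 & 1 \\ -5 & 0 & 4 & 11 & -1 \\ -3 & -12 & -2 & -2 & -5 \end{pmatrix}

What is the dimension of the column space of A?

3

Row reduce to echelon form.
R2 ← R2 − (1/2)·R1: [0, -5/2, -3/2, 9, -3/2]
R3 ← R3 − (3/10)·R1: [0, -27/2, -53/10, -16/5, -53/10]
R3 ← R3 − (27/5)·R2: [0, 0, 14/5, -259/5, 14/5]
Echelon form has 3 nonzero rows, so rank(A) = 3.
The column space has dimension equal to the rank: 3.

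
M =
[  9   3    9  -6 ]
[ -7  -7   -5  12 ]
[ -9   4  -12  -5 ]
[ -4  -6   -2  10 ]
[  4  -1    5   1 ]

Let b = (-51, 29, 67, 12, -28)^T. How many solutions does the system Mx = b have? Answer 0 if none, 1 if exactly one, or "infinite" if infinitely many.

Row reduce the augmented matrix [M | b].
R2 ← R2 + (7/9)·R1: [0, -14/3, 2, 22/3, -32/3]
R3 ← R3 + R1: [0, 7, -3, -11, 16]
R4 ← R4 + (4/9)·R1: [0, -14/3, 2, 22/3, -32/3]
R5 ← R5 − (4/9)·R1: [0, -7/3, 1, 11/3, -16/3]
R3 ← R3 + (3/2)·R2: [0, 0, 0, 0, 0]
R4 ← R4 − R2: [0, 0, 0, 0, 0]
R5 ← R5 − (1/2)·R2: [0, 0, 0, 0, 0]
The echelon form has 2 nonzero rows, and every pivot lies in the first 4 columns, so rank(M) = rank([M|b]) = 2.
The system is consistent.
rank = 2 < 4 unknowns, so there are infinitely many solutions.

infinite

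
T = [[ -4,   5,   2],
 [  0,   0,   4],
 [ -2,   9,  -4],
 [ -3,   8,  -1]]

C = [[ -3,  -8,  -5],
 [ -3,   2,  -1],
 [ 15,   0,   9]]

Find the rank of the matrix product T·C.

2

First compute TC:
[[ 27,  42,  33],
 [ 60,   0,  36],
 [-81,  34, -35],
 [-30,  40,  -2]]
Now row reduce the product.
R2 ← R2 − (20/9)·R1: [0, -280/3, -112/3]
R3 ← R3 + (3)·R1: [0, 160, 64]
R4 ← R4 + (10/9)·R1: [0, 260/3, 104/3]
R3 ← R3 + (12/7)·R2: [0, 0, 0]
R4 ← R4 + (13/14)·R2: [0, 0, 0]
2 nonzero rows, so rank(TC) = 2.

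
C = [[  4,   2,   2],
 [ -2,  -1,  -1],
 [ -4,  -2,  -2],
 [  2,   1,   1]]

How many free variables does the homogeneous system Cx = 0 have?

Row reduce to echelon form.
R2 ← R2 + (1/2)·R1: [0, 0, 0]
R3 ← R3 + R1: [0, 0, 0]
R4 ← R4 − (1/2)·R1: [0, 0, 0]
1 nonzero row, so rank(C) = 1.
C has 3 columns; by rank–nullity, nullity = 3 − 1 = 2.

2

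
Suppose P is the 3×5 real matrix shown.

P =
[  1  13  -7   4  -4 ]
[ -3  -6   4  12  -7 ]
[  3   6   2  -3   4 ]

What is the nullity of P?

2

Row reduce to echelon form.
R2 ← R2 + (3)·R1: [0, 33, -17, 24, -19]
R3 ← R3 − (3)·R1: [0, -33, 23, -15, 16]
R3 ← R3 + R2: [0, 0, 6, 9, -3]
3 nonzero rows, so rank(P) = 3.
P has 5 columns; by rank–nullity, nullity = 5 − 3 = 2.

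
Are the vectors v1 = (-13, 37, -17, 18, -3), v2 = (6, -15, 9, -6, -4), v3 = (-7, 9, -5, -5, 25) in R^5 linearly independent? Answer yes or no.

yes

Form the matrix with these vectors as rows and row reduce.
R2 ← R2 + (6/13)·R1: [0, 27/13, 15/13, 30/13, -70/13]
R3 ← R3 − (7/13)·R1: [0, -142/13, 54/13, -191/13, 346/13]
R3 ← R3 + (142/27)·R2: [0, 0, 92/9, -23/9, -46/27]
3 nonzero rows, so the 3 vectors span a space of dimension 3.
Since 3 = 3, the vectors are linearly independent.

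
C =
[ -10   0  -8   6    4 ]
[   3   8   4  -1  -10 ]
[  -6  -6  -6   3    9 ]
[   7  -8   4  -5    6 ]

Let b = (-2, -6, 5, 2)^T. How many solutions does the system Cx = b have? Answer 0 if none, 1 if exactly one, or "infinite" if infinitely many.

0

Row reduce the augmented matrix [C | b].
R2 ← R2 + (3/10)·R1: [0, 8, 8/5, 4/5, -44/5, -33/5]
R3 ← R3 − (3/5)·R1: [0, -6, -6/5, -3/5, 33/5, 31/5]
R4 ← R4 + (7/10)·R1: [0, -8, -8/5, -4/5, 44/5, 3/5]
R3 ← R3 + (3/4)·R2: [0, 0, 0, 0, 0, 5/4]
R4 ← R4 + R2: [0, 0, 0, 0, 0, -6]
R4 ← R4 + (24/5)·R3: [0, 0, 0, 0, 0, 0]
The echelon form has 3 nonzero rows; the last pivot sits in the augmented column, so rank(C) = 2 but rank([C|b]) = 3.
Since the ranks differ, the system is inconsistent.
It has no solutions.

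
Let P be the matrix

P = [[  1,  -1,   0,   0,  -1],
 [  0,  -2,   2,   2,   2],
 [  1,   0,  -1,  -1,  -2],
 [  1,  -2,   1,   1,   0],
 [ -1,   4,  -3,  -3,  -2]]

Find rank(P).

2

Row reduce to echelon form.
R3 ← R3 − R1: [0, 1, -1, -1, -1]
R4 ← R4 − R1: [0, -1, 1, 1, 1]
R5 ← R5 + R1: [0, 3, -3, -3, -3]
R3 ← R3 + (1/2)·R2: [0, 0, 0, 0, 0]
R4 ← R4 − (1/2)·R2: [0, 0, 0, 0, 0]
R5 ← R5 + (3/2)·R2: [0, 0, 0, 0, 0]
Echelon form has 2 nonzero rows, so rank(P) = 2.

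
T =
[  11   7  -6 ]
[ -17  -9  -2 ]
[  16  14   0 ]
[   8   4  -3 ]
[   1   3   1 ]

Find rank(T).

3

Row reduce to echelon form.
R2 ← R2 + (17/11)·R1: [0, 20/11, -124/11]
R3 ← R3 − (16/11)·R1: [0, 42/11, 96/11]
R4 ← R4 − (8/11)·R1: [0, -12/11, 15/11]
R5 ← R5 − (1/11)·R1: [0, 26/11, 17/11]
R3 ← R3 − (21/10)·R2: [0, 0, 162/5]
R4 ← R4 + (3/5)·R2: [0, 0, -27/5]
R5 ← R5 − (13/10)·R2: [0, 0, 81/5]
R4 ← R4 + (1/6)·R3: [0, 0, 0]
R5 ← R5 − (1/2)·R3: [0, 0, 0]
Echelon form has 3 nonzero rows, so rank(T) = 3.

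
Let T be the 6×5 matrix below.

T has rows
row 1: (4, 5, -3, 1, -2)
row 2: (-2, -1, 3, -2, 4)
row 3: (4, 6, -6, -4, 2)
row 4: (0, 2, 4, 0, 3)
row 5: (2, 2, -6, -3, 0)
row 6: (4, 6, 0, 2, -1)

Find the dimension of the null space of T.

Row reduce to echelon form.
R2 ← R2 + (1/2)·R1: [0, 3/2, 3/2, -3/2, 3]
R3 ← R3 − R1: [0, 1, -3, -5, 4]
R5 ← R5 − (1/2)·R1: [0, -1/2, -9/2, -7/2, 1]
R6 ← R6 − R1: [0, 1, 3, 1, 1]
R3 ← R3 − (2/3)·R2: [0, 0, -4, -4, 2]
R4 ← R4 − (4/3)·R2: [0, 0, 2, 2, -1]
R5 ← R5 + (1/3)·R2: [0, 0, -4, -4, 2]
R6 ← R6 − (2/3)·R2: [0, 0, 2, 2, -1]
R4 ← R4 + (1/2)·R3: [0, 0, 0, 0, 0]
R5 ← R5 − R3: [0, 0, 0, 0, 0]
R6 ← R6 + (1/2)·R3: [0, 0, 0, 0, 0]
3 nonzero rows, so rank(T) = 3.
T has 5 columns; by rank–nullity, nullity = 5 − 3 = 2.

2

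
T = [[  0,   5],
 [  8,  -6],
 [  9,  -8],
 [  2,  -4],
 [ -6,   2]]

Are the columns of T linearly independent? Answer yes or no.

Row reduce T to echelon form.
Swap R1 ↔ R2
R3 ← R3 − (9/8)·R1: [0, -5/4]
R4 ← R4 − (1/4)·R1: [0, -5/2]
R5 ← R5 + (3/4)·R1: [0, -5/2]
R3 ← R3 + (1/4)·R2: [0, 0]
R4 ← R4 + (1/2)·R2: [0, 0]
R5 ← R5 + (1/2)·R2: [0, 0]
2 pivots among 2 columns.
Every column is a pivot column, so the columns are linearly independent.

yes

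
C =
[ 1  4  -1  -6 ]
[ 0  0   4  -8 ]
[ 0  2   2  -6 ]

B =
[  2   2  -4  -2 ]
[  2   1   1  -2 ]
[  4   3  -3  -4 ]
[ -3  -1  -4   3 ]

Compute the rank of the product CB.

First compute CB:
[[ 24,   9,  27, -24],
 [ 40,  20,  20, -40],
 [ 30,  14,  20, -30]]
Now row reduce the product.
R2 ← R2 − (5/3)·R1: [0, 5, -25, 0]
R3 ← R3 − (5/4)·R1: [0, 11/4, -55/4, 0]
R3 ← R3 − (11/20)·R2: [0, 0, 0, 0]
2 nonzero rows, so rank(CB) = 2.

2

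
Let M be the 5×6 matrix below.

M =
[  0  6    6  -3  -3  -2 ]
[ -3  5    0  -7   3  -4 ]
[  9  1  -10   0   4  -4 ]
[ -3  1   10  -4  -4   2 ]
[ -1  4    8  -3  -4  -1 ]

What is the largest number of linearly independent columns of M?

Row reduce to echelon form.
Swap R1 ↔ R2
R3 ← R3 + (3)·R1: [0, 16, -10, -21, 13, -16]
R4 ← R4 − R1: [0, -4, 10, 3, -7, 6]
R5 ← R5 − (1/3)·R1: [0, 7/3, 8, -2/3, -5, 1/3]
R3 ← R3 − (8/3)·R2: [0, 0, -26, -13, 21, -32/3]
R4 ← R4 + (2/3)·R2: [0, 0, 14, 1, -9, 14/3]
R5 ← R5 − (7/18)·R2: [0, 0, 17/3, 1/2, -23/6, 10/9]
R4 ← R4 + (7/13)·R3: [0, 0, 0, -6, 30/13, -14/13]
R5 ← R5 + (17/78)·R3: [0, 0, 0, -7/3, 29/39, -142/117]
R5 ← R5 − (7/18)·R4: [0, 0, 0, 0, -2/13, -31/39]
Echelon form has 5 nonzero rows, so rank(M) = 5.
The rank gives the maximum number of linearly independent columns: 5.

5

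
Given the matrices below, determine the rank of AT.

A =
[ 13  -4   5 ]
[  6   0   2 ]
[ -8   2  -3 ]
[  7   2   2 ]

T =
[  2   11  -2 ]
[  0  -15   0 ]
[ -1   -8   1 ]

2

First compute AT:
[[ 21, 163, -21],
 [ 10,  50, -10],
 [-13, -94,  13],
 [ 12,  31, -12]]
Now row reduce the product.
R2 ← R2 − (10/21)·R1: [0, -580/21, 0]
R3 ← R3 + (13/21)·R1: [0, 145/21, 0]
R4 ← R4 − (4/7)·R1: [0, -435/7, 0]
R3 ← R3 + (1/4)·R2: [0, 0, 0]
R4 ← R4 − (9/4)·R2: [0, 0, 0]
2 nonzero rows, so rank(AT) = 2.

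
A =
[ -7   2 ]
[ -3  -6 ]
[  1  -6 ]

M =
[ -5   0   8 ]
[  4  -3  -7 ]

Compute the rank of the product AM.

2

First compute AM:
[[ 43,  -6, -70],
 [ -9,  18,  18],
 [-29,  18,  50]]
Now row reduce the product.
R2 ← R2 + (9/43)·R1: [0, 720/43, 144/43]
R3 ← R3 + (29/43)·R1: [0, 600/43, 120/43]
R3 ← R3 − (5/6)·R2: [0, 0, 0]
2 nonzero rows, so rank(AM) = 2.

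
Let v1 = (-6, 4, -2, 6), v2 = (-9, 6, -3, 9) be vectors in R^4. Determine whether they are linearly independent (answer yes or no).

Form the matrix with these vectors as rows and row reduce.
R2 ← R2 − (3/2)·R1: [0, 0, 0, 0]
1 nonzero row, so the 2 vectors span a space of dimension 1.
Since 1 < 2, the vectors are linearly dependent.

no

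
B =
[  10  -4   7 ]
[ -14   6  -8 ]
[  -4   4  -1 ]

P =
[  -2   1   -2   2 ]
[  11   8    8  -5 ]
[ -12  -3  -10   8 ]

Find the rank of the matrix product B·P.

2

First compute BP:
[[-148, -43, -122,  96],
 [190,  58, 156, -122],
 [ 64,  31,  50, -36]]
Now row reduce the product.
R2 ← R2 + (95/74)·R1: [0, 207/74, -23/37, 46/37]
R3 ← R3 + (16/37)·R1: [0, 459/37, -102/37, 204/37]
R3 ← R3 − (102/23)·R2: [0, 0, 0, 0]
2 nonzero rows, so rank(BP) = 2.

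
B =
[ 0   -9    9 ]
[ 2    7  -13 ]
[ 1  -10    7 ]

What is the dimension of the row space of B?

Row reduce to echelon form.
Swap R1 ↔ R2
R3 ← R3 − (1/2)·R1: [0, -27/2, 27/2]
R3 ← R3 − (3/2)·R2: [0, 0, 0]
Echelon form has 2 nonzero rows, so rank(B) = 2.
The row space has dimension equal to the rank: 2.

2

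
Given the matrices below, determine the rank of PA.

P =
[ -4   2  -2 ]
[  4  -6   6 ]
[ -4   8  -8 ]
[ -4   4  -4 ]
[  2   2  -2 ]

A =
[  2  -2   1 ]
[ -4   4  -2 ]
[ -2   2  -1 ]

1

First compute PA:
[[-12,  12,  -6],
 [ 20, -20,  10],
 [-24,  24, -12],
 [-16,  16,  -8],
 [  0,   0,   0]]
Now row reduce the product.
R2 ← R2 + (5/3)·R1: [0, 0, 0]
R3 ← R3 − (2)·R1: [0, 0, 0]
R4 ← R4 − (4/3)·R1: [0, 0, 0]
1 nonzero row, so rank(PA) = 1.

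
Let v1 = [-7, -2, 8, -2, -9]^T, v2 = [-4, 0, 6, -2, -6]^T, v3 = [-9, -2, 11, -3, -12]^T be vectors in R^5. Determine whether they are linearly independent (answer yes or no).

Form the matrix with these vectors as rows and row reduce.
R2 ← R2 − (4/7)·R1: [0, 8/7, 10/7, -6/7, -6/7]
R3 ← R3 − (9/7)·R1: [0, 4/7, 5/7, -3/7, -3/7]
R3 ← R3 − (1/2)·R2: [0, 0, 0, 0, 0]
2 nonzero rows, so the 3 vectors span a space of dimension 2.
Since 2 < 3, the vectors are linearly dependent.

no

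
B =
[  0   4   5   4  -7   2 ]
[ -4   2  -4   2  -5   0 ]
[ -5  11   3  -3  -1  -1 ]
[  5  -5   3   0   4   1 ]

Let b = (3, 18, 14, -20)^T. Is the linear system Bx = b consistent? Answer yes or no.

Row reduce the augmented matrix [B | b].
Swap R1 ↔ R2
R3 ← R3 − (5/4)·R1: [0, 17/2, 8, -11/2, 21/4, -1, -17/2]
R4 ← R4 + (5/4)·R1: [0, -5/2, -2, 5/2, -9/4, 1, 5/2]
R3 ← R3 − (17/8)·R2: [0, 0, -21/8, -14, 161/8, -21/4, -119/8]
R4 ← R4 + (5/8)·R2: [0, 0, 9/8, 5, -53/8, 9/4, 35/8]
R4 ← R4 + (3/7)·R3: [0, 0, 0, -1, 2, 0, -2]
The echelon form has 4 nonzero rows, and every pivot lies in the first 6 columns, so rank(B) = rank([B|b]) = 4.
The system is consistent.

yes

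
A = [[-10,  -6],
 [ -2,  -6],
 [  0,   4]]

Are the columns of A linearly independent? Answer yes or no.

yes

Row reduce A to echelon form.
R2 ← R2 − (1/5)·R1: [0, -24/5]
R3 ← R3 + (5/6)·R2: [0, 0]
2 pivots among 2 columns.
Every column is a pivot column, so the columns are linearly independent.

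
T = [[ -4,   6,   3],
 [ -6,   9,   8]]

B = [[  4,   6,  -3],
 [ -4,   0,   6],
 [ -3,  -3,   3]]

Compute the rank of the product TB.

2

First compute TB:
[[-49, -33,  57],
 [-84, -60,  96]]
Now row reduce the product.
R2 ← R2 − (12/7)·R1: [0, -24/7, -12/7]
2 nonzero rows, so rank(TB) = 2.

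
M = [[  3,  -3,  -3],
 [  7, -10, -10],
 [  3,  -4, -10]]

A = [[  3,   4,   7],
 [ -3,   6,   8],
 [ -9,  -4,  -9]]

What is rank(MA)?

2

First compute MA:
[[ 45,   6,  24],
 [141,   8,  59],
 [111,  28,  79]]
Now row reduce the product.
R2 ← R2 − (47/15)·R1: [0, -54/5, -81/5]
R3 ← R3 − (37/15)·R1: [0, 66/5, 99/5]
R3 ← R3 + (11/9)·R2: [0, 0, 0]
2 nonzero rows, so rank(MA) = 2.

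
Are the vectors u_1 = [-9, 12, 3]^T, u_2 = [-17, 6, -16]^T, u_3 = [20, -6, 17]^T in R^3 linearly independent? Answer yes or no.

Form the matrix with these vectors as rows and row reduce.
R2 ← R2 − (17/9)·R1: [0, -50/3, -65/3]
R3 ← R3 + (20/9)·R1: [0, 62/3, 71/3]
R3 ← R3 + (31/25)·R2: [0, 0, -16/5]
3 nonzero rows, so the 3 vectors span a space of dimension 3.
Since 3 = 3, the vectors are linearly independent.

yes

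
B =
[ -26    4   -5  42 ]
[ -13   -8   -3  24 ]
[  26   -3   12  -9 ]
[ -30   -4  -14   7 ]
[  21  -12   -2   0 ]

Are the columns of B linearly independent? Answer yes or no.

yes

Row reduce B to echelon form.
R2 ← R2 − (1/2)·R1: [0, -10, -1/2, 3]
R3 ← R3 + R1: [0, 1, 7, 33]
R4 ← R4 − (15/13)·R1: [0, -112/13, -107/13, -539/13]
R5 ← R5 + (21/26)·R1: [0, -114/13, -157/26, 441/13]
R3 ← R3 + (1/10)·R2: [0, 0, 139/20, 333/10]
R4 ← R4 − (56/65)·R2: [0, 0, -39/5, -2863/65]
R5 ← R5 − (57/65)·R2: [0, 0, -28/5, 2034/65]
R4 ← R4 + (156/139)·R3: [0, 0, 0, -12059/1807]
R5 ← R5 + (112/139)·R3: [0, 0, 0, 105030/1807]
R5 ← R5 + (270/31)·R4: [0, 0, 0, 0]
4 pivots among 4 columns.
Every column is a pivot column, so the columns are linearly independent.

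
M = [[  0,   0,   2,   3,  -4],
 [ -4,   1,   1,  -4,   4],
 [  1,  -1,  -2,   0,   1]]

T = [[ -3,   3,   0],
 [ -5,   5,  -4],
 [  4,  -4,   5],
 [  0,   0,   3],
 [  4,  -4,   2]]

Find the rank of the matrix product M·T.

2

First compute MT:
[[ -8,   8,  11],
 [ 27, -27,  -3],
 [ -2,   2,  -4]]
Now row reduce the product.
R2 ← R2 + (27/8)·R1: [0, 0, 273/8]
R3 ← R3 − (1/4)·R1: [0, 0, -27/4]
R3 ← R3 + (18/91)·R2: [0, 0, 0]
2 nonzero rows, so rank(MT) = 2.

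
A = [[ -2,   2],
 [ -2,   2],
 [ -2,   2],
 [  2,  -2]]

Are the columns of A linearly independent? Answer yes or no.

no

Row reduce A to echelon form.
R2 ← R2 − R1: [0, 0]
R3 ← R3 − R1: [0, 0]
R4 ← R4 + R1: [0, 0]
1 pivot among 2 columns.
Only 1 < 2 pivot columns, so the columns are linearly dependent.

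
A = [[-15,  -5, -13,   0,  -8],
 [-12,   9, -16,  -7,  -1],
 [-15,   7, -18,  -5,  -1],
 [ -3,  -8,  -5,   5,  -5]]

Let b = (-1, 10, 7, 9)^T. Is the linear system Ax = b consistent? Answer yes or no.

Row reduce the augmented matrix [A | b].
R2 ← R2 − (4/5)·R1: [0, 13, -28/5, -7, 27/5, 54/5]
R3 ← R3 − R1: [0, 12, -5, -5, 7, 8]
R4 ← R4 − (1/5)·R1: [0, -7, -12/5, 5, -17/5, 46/5]
R3 ← R3 − (12/13)·R2: [0, 0, 11/65, 19/13, 131/65, -128/65]
R4 ← R4 + (7/13)·R2: [0, 0, -352/65, 16/13, -32/65, 976/65]
R4 ← R4 + (32)·R3: [0, 0, 0, 48, 64, -48]
The echelon form has 4 nonzero rows, and every pivot lies in the first 5 columns, so rank(A) = rank([A|b]) = 4.
The system is consistent.

yes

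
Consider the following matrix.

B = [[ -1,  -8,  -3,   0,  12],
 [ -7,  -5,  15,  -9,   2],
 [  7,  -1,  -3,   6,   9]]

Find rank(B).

3

Row reduce to echelon form.
R2 ← R2 − (7)·R1: [0, 51, 36, -9, -82]
R3 ← R3 + (7)·R1: [0, -57, -24, 6, 93]
R3 ← R3 + (19/17)·R2: [0, 0, 276/17, -69/17, 23/17]
Echelon form has 3 nonzero rows, so rank(B) = 3.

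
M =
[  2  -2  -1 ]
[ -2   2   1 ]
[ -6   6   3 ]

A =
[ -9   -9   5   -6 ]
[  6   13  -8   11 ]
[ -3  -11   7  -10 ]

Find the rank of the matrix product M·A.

First compute MA:
[[-27, -33,  19, -24],
 [ 27,  33, -19,  24],
 [ 81,  99, -57,  72]]
Now row reduce the product.
R2 ← R2 + R1: [0, 0, 0, 0]
R3 ← R3 + (3)·R1: [0, 0, 0, 0]
1 nonzero row, so rank(MA) = 1.

1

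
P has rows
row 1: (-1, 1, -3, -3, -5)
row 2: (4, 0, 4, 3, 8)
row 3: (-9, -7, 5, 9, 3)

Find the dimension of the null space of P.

3

Row reduce to echelon form.
R2 ← R2 + (4)·R1: [0, 4, -8, -9, -12]
R3 ← R3 − (9)·R1: [0, -16, 32, 36, 48]
R3 ← R3 + (4)·R2: [0, 0, 0, 0, 0]
2 nonzero rows, so rank(P) = 2.
P has 5 columns; by rank–nullity, nullity = 5 − 2 = 3.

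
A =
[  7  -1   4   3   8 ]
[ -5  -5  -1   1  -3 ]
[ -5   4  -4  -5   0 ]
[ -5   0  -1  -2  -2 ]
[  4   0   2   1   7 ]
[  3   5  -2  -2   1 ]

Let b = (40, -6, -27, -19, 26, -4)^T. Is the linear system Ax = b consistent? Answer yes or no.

Row reduce the augmented matrix [A | b].
R2 ← R2 + (5/7)·R1: [0, -40/7, 13/7, 22/7, 19/7, 158/7]
R3 ← R3 + (5/7)·R1: [0, 23/7, -8/7, -20/7, 40/7, 11/7]
R4 ← R4 + (5/7)·R1: [0, -5/7, 13/7, 1/7, 26/7, 67/7]
R5 ← R5 − (4/7)·R1: [0, 4/7, -2/7, -5/7, 17/7, 22/7]
R6 ← R6 − (3/7)·R1: [0, 38/7, -26/7, -23/7, -17/7, -148/7]
R3 ← R3 + (23/40)·R2: [0, 0, -3/40, -21/20, 291/40, 291/20]
R4 ← R4 − (1/8)·R2: [0, 0, 13/8, -1/4, 27/8, 27/4]
R5 ← R5 + (1/10)·R2: [0, 0, -1/10, -2/5, 27/10, 27/5]
R6 ← R6 + (19/20)·R2: [0, 0, -39/20, -3/10, 3/20, 3/10]
R4 ← R4 + (65/3)·R3: [0, 0, 0, -23, 161, 322]
R5 ← R5 − (4/3)·R3: [0, 0, 0, 1, -7, -14]
R6 ← R6 − (26)·R3: [0, 0, 0, 27, -189, -378]
R5 ← R5 + (1/23)·R4: [0, 0, 0, 0, 0, 0]
R6 ← R6 + (27/23)·R4: [0, 0, 0, 0, 0, 0]
The echelon form has 4 nonzero rows, and every pivot lies in the first 5 columns, so rank(A) = rank([A|b]) = 4.
The system is consistent.

yes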